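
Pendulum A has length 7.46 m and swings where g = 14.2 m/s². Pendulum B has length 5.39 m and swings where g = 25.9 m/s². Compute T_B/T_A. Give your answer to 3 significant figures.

0.629

T = 2π√(L/g), so T_B/T_A = √((L_B/g_B)/(L_A/g_A)) = √((5.39/25.9)/(7.46/14.2)) = 0.629.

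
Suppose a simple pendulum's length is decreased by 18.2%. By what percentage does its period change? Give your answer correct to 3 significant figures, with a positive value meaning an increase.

-9.56%

T ∝ √L, so T'/T = √(0.8180) = 0.9044.
Percentage change in T = (0.9044 − 1) × 100% = -9.56%.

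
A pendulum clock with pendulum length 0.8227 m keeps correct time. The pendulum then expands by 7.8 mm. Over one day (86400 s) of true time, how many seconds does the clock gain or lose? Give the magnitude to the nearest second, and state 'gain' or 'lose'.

lose 407 s

T ∝ √L, so T'/T = √(0.83050/0.8227) = 1.00473.
In 86400 s of true time the clock registers 86400/1.00473 = 85993.3 s, so it loses 407 s.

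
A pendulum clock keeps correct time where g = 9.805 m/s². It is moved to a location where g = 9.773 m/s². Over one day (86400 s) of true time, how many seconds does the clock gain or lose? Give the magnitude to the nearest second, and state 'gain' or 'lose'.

lose 141 s

The clock's period scales as T ∝ 1/√g, so T'/T = √(9.805/9.773) = 1.00164.
In 86400 s of true time the clock registers 86400/1.00164 = 86258.9 s, so it loses 141 s.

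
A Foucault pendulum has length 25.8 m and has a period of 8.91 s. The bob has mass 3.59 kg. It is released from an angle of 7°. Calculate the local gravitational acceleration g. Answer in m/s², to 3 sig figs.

12.8 m/s²

From T = 2π√(L/g), g = 4π²L/T² = 4π² × 25.8/8.910² = 12.8 m/s².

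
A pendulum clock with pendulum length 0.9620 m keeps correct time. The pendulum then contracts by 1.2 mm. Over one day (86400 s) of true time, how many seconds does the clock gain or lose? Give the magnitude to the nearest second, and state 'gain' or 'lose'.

gain 54 s

T ∝ √L, so T'/T = √(0.96080/0.9620) = 0.999376.
In 86400 s of true time the clock registers 86400/0.999376 = 86453.9 s, so it gains 54 s.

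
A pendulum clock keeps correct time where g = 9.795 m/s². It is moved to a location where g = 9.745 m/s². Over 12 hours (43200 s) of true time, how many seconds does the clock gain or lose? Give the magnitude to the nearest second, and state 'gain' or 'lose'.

The clock's period scales as T ∝ 1/√g, so T'/T = √(9.795/9.745) = 1.00256.
In 43200 s of true time the clock registers 43200/1.00256 = 43089.6 s, so it loses 110 s.

lose 110 s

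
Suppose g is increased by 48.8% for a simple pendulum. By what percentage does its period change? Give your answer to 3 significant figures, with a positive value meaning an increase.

T ∝ 1/√g, so T'/T = 1/√(1.488) = 0.8198.
Percentage change in T = (0.8198 − 1) × 100% = -18.0%.

-18.0%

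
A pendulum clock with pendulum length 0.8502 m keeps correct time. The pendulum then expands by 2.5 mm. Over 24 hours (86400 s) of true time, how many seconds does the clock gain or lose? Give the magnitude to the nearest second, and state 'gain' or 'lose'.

T ∝ √L, so T'/T = √(0.85270/0.8502) = 1.00147.
In 86400 s of true time the clock registers 86400/1.00147 = 86273.3 s, so it loses 127 s.

lose 127 s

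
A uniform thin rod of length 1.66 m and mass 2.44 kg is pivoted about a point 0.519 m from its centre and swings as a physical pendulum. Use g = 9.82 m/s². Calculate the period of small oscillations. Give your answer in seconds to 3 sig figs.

For a physical pendulum T = 2π√(I/(mgd)), with d = 0.5190 m from pivot to centre of mass.
I_cm = mL²/12 = 2.44 × 1.66²/12 = 0.5603 kg·m²; I = I_cm + md² = 0.5603 + 2.44 × 0.5190² = 1.218 kg·m².
T = 2π√(1.218/(2.44 × 9.82 × 0.5190)) = 1.97 s.

1.97 s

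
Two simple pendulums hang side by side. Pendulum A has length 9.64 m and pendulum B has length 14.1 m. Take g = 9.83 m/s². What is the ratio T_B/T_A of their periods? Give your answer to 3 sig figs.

T ∝ √L, so T_B/T_A = √(L_B/L_A) = √(14.1/9.64) = 1.21.

1.21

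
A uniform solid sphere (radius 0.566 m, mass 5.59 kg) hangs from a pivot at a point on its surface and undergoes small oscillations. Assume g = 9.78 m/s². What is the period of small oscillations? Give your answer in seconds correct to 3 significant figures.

1.79 s

I_cm = (2/5)mr² = 0.7163 kg·m². The pivot is at distance d = 0.566 m from the centre of mass.
By the parallel-axis theorem, I = I_cm + md² = 0.7163 + 1.791 = 2.507 kg·m².
T = 2π√(I/(mgd)) = 2π√(2.507/(5.59 × 9.78 × 0.566)) = 1.79 s.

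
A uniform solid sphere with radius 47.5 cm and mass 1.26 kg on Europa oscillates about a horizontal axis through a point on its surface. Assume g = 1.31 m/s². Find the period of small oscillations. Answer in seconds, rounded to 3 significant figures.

4.48 s

I_cm = (2/5)mr² = 0.1137 kg·m². The pivot is at distance d = 0.475 m from the centre of mass.
By the parallel-axis theorem, I = I_cm + md² = 0.1137 + 0.2843 = 0.3980 kg·m².
T = 2π√(I/(mgd)) = 2π√(0.3980/(1.26 × 1.31 × 0.475)) = 4.48 s.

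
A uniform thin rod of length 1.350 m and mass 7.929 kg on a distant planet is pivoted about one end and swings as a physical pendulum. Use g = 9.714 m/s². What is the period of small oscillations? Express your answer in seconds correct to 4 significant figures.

For a physical pendulum T = 2π√(I/(mgd)), with d = 0.67500 m from pivot to centre of mass.
I_cm = mL²/12 = 7.929 × 1.350²/12 = 1.2042 kg·m²; I = I_cm + md² = 1.2042 + 7.929 × 0.67500² = 4.8169 kg·m².
T = 2π√(4.8169/(7.929 × 9.714 × 0.67500)) = 1.913 s.

1.913 s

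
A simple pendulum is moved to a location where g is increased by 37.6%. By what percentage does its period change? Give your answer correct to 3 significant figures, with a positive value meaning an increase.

-14.8%

T ∝ 1/√g, so T'/T = 1/√(1.376) = 0.8525.
Percentage change in T = (0.8525 − 1) × 100% = -14.8%.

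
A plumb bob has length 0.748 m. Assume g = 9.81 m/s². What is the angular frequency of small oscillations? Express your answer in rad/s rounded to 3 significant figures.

3.62 rad/s

ω = √(g/L) = √(9.81/0.748) = 3.62 rad/s.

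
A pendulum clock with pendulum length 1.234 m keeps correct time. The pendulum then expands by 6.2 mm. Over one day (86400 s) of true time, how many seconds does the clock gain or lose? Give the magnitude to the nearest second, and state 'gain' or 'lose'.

lose 216 s

T ∝ √L, so T'/T = √(1.24020/1.234) = 1.00251.
In 86400 s of true time the clock registers 86400/1.00251 = 86183.8 s, so it loses 216 s.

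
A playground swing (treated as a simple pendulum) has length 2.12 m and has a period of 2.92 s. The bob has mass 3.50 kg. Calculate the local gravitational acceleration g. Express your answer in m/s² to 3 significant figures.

9.82 m/s²

From T = 2π√(L/g), g = 4π²L/T² = 4π² × 2.12/2.920² = 9.82 m/s².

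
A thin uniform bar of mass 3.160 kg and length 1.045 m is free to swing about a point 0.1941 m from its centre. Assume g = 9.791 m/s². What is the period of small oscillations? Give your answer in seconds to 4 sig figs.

For a physical pendulum T = 2π√(I/(mgd)), with d = 0.19410 m from pivot to centre of mass.
I_cm = mL²/12 = 3.160 × 1.045²/12 = 0.28757 kg·m²; I = I_cm + md² = 0.28757 + 3.160 × 0.19410² = 0.40662 kg·m².
T = 2π√(0.40662/(3.160 × 9.791 × 0.19410)) = 1.635 s.

1.635 s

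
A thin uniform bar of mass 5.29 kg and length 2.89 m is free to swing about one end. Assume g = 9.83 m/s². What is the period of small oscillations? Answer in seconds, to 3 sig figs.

For a physical pendulum T = 2π√(I/(mgd)), with d = 1.445 m from pivot to centre of mass.
I_cm = mL²/12 = 5.29 × 2.89²/12 = 3.682 kg·m²; I = I_cm + md² = 3.682 + 5.29 × 1.445² = 14.73 kg·m².
T = 2π√(14.73/(5.29 × 9.83 × 1.445)) = 2.78 s.

2.78 s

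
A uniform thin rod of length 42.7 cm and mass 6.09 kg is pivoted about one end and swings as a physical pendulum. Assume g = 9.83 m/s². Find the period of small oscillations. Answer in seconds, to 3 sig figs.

1.07 s

For a physical pendulum T = 2π√(I/(mgd)), with d = 0.2135 m from pivot to centre of mass.
I_cm = mL²/12 = 6.09 × 0.427²/12 = 0.09253 kg·m²; I = I_cm + md² = 0.09253 + 6.09 × 0.2135² = 0.3701 kg·m².
T = 2π√(0.3701/(6.09 × 9.83 × 0.2135)) = 1.07 s.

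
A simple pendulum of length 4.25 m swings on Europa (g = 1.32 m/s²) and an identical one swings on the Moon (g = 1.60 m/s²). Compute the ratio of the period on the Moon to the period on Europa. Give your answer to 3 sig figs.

T ∝ 1/√g, so T₂/T₁ = √(g₁/g₂) = √(1.32/1.60) = 0.908.

0.908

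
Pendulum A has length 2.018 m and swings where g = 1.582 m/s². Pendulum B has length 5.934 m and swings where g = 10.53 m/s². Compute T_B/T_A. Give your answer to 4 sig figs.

0.6647

T = 2π√(L/g), so T_B/T_A = √((L_B/g_B)/(L_A/g_A)) = √((5.934/10.53)/(2.018/1.582)) = 0.6647.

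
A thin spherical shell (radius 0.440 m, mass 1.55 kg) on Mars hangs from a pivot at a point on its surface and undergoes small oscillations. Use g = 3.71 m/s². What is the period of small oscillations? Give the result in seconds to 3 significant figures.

2.79 s

I_cm = (2/3)mr² = 0.2001 kg·m². The pivot is at distance d = 0.440 m from the centre of mass.
By the parallel-axis theorem, I = I_cm + md² = 0.2001 + 0.3001 = 0.5001 kg·m².
T = 2π√(I/(mgd)) = 2π√(0.5001/(1.55 × 3.71 × 0.440)) = 2.79 s.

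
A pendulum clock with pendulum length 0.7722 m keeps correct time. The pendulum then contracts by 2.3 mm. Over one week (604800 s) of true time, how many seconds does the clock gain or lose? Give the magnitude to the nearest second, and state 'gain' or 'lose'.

gain 903 s

T ∝ √L, so T'/T = √(0.76990/0.7722) = 0.998510.
In 604800 s of true time the clock registers 604800/0.998510 = 605702.7 s, so it gains 903 s.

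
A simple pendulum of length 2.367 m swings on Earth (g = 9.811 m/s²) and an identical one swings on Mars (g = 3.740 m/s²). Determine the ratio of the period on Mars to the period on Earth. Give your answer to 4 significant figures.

1.620

T ∝ 1/√g, so T₂/T₁ = √(g₁/g₂) = √(9.811/3.740) = 1.620.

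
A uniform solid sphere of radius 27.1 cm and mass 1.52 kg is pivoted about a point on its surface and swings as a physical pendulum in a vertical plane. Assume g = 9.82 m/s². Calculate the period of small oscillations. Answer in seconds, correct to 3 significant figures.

I_cm = (2/5)mr² = 0.04465 kg·m². The pivot is at distance d = 0.271 m from the centre of mass.
By the parallel-axis theorem, I = I_cm + md² = 0.04465 + 0.1116 = 0.1563 kg·m².
T = 2π√(I/(mgd)) = 2π√(0.1563/(1.52 × 9.82 × 0.271)) = 1.24 s.

1.24 s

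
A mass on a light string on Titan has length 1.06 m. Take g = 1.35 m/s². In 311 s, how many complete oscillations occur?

T = 2π√(L/g) = 2π√(1.06/1.35) = 5.568 s.
Number of complete oscillations = ⌊311/5.568⌋ = ⌊55.86⌋ = 55.

55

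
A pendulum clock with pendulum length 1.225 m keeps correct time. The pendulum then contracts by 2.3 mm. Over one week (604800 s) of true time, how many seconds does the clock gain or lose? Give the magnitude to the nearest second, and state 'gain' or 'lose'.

gain 569 s

T ∝ √L, so T'/T = √(1.22270/1.225) = 0.999061.
In 604800 s of true time the clock registers 604800/0.999061 = 605368.6 s, so it gains 569 s.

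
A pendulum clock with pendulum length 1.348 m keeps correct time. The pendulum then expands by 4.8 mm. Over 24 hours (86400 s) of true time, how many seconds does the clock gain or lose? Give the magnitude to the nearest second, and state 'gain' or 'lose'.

T ∝ √L, so T'/T = √(1.35280/1.348) = 1.00178.
In 86400 s of true time the clock registers 86400/1.00178 = 86246.6 s, so it loses 153 s.

lose 153 s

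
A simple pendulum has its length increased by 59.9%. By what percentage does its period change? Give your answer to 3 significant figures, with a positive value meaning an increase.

26.5%

T ∝ √L, so T'/T = √(1.599) = 1.265.
Percentage change in T = (1.265 − 1) × 100% = 26.5%.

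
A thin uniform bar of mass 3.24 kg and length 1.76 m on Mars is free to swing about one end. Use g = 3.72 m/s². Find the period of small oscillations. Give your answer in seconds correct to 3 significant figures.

3.53 s

For a physical pendulum T = 2π√(I/(mgd)), with d = 0.8800 m from pivot to centre of mass.
I_cm = mL²/12 = 3.24 × 1.76²/12 = 0.8364 kg·m²; I = I_cm + md² = 0.8364 + 3.24 × 0.8800² = 3.345 kg·m².
T = 2π√(3.345/(3.24 × 3.72 × 0.8800)) = 3.53 s.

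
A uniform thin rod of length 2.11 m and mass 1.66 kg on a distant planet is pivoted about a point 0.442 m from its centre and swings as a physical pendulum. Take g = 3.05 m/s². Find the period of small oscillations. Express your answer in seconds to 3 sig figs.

For a physical pendulum T = 2π√(I/(mgd)), with d = 0.4420 m from pivot to centre of mass.
I_cm = mL²/12 = 1.66 × 2.11²/12 = 0.6159 kg·m²; I = I_cm + md² = 0.6159 + 1.66 × 0.4420² = 0.9402 kg·m².
T = 2π√(0.9402/(1.66 × 3.05 × 0.4420)) = 4.07 s.

4.07 s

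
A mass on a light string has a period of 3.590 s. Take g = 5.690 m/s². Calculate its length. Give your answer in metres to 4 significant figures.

From T = 2π√(L/g), L = gT²/(4π²) = 5.690 × 3.5900²/(4π²) = 1.858 m.

1.858 m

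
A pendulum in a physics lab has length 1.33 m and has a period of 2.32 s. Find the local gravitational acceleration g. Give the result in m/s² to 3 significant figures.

From T = 2π√(L/g), g = 4π²L/T² = 4π² × 1.33/2.320² = 9.76 m/s².

9.76 m/s²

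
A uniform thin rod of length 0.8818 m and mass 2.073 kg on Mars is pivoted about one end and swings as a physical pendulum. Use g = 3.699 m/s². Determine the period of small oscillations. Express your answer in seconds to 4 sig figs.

For a physical pendulum T = 2π√(I/(mgd)), with d = 0.44090 m from pivot to centre of mass.
I_cm = mL²/12 = 2.073 × 0.8818²/12 = 0.13433 kg·m²; I = I_cm + md² = 0.13433 + 2.073 × 0.44090² = 0.53730 kg·m².
T = 2π√(0.53730/(2.073 × 3.699 × 0.44090)) = 2.505 s.

2.505 s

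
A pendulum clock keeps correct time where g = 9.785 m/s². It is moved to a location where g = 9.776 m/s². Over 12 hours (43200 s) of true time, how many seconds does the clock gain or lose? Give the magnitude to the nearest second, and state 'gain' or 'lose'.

lose 20 s

The clock's period scales as T ∝ 1/√g, so T'/T = √(9.785/9.776) = 1.00046.
In 43200 s of true time the clock registers 43200/1.00046 = 43180.1 s, so it loses 20 s.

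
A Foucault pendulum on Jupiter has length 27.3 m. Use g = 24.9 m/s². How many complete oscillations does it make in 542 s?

82

T = 2π√(L/g) = 2π√(27.3/24.9) = 6.579 s.
Number of complete oscillations = ⌊542/6.579⌋ = ⌊82.38⌋ = 82.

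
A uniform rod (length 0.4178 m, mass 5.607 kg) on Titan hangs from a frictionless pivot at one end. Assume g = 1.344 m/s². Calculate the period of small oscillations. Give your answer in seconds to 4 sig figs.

2.860 s

For a physical pendulum T = 2π√(I/(mgd)), with d = 0.20890 m from pivot to centre of mass.
I_cm = mL²/12 = 5.607 × 0.4178²/12 = 0.081562 kg·m²; I = I_cm + md² = 0.081562 + 5.607 × 0.20890² = 0.32625 kg·m².
T = 2π√(0.32625/(5.607 × 1.344 × 0.20890)) = 2.860 s.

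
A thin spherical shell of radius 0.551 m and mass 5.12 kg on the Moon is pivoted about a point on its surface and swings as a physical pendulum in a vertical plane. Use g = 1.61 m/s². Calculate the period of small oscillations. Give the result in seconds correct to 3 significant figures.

4.75 s

I_cm = (2/3)mr² = 1.036 kg·m². The pivot is at distance d = 0.551 m from the centre of mass.
By the parallel-axis theorem, I = I_cm + md² = 1.036 + 1.554 = 2.591 kg·m².
T = 2π√(I/(mgd)) = 2π√(2.591/(5.12 × 1.61 × 0.551)) = 4.75 s.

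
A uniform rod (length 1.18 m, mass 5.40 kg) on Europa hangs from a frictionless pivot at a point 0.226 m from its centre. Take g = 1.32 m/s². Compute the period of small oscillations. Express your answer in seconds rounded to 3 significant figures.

4.70 s

For a physical pendulum T = 2π√(I/(mgd)), with d = 0.2260 m from pivot to centre of mass.
I_cm = mL²/12 = 5.40 × 1.18²/12 = 0.6266 kg·m²; I = I_cm + md² = 0.6266 + 5.40 × 0.2260² = 0.9024 kg·m².
T = 2π√(0.9024/(5.40 × 1.32 × 0.2260)) = 4.70 s.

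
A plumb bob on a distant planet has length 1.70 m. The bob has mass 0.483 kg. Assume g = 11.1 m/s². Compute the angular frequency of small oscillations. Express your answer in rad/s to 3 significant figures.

2.56 rad/s

ω = √(g/L) = √(11.1/1.70) = 2.56 rad/s.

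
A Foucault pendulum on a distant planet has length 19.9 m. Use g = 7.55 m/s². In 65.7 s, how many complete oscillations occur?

6

T = 2π√(L/g) = 2π√(19.9/7.55) = 10.20 s.
Number of complete oscillations = ⌊65.7/10.20⌋ = ⌊6.441⌋ = 6.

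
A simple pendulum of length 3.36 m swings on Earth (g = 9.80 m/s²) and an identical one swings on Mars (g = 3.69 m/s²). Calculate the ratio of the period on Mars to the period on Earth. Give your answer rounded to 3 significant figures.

T ∝ 1/√g, so T₂/T₁ = √(g₁/g₂) = √(9.80/3.69) = 1.63.

1.63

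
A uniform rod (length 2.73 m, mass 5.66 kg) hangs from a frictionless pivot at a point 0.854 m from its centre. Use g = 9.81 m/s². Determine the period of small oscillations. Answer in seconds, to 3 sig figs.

For a physical pendulum T = 2π√(I/(mgd)), with d = 0.8540 m from pivot to centre of mass.
I_cm = mL²/12 = 5.66 × 2.73²/12 = 3.515 kg·m²; I = I_cm + md² = 3.515 + 5.66 × 0.8540² = 7.643 kg·m².
T = 2π√(7.643/(5.66 × 9.81 × 0.8540)) = 2.52 s.

2.52 s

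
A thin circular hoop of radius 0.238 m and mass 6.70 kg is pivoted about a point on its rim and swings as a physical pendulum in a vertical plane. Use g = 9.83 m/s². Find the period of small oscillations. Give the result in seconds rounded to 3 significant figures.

I_cm = mr² = 0.3795 kg·m². The pivot is at distance d = 0.238 m from the centre of mass.
By the parallel-axis theorem, I = I_cm + md² = 0.3795 + 0.3795 = 0.7590 kg·m².
T = 2π√(I/(mgd)) = 2π√(0.7590/(6.70 × 9.83 × 0.238)) = 1.38 s.

1.38 s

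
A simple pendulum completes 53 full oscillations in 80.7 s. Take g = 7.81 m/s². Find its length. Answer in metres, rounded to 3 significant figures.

T = 80.7/53 = 1.523 s.
From T = 2π√(L/g), L = gT²/(4π²) = 7.81 × 1.523²/(4π²) = 0.459 m.

0.459 m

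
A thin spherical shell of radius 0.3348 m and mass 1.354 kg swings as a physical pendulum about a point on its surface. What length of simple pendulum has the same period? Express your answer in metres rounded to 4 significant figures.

0.5580 m

The equivalent simple-pendulum length is L_eq = I/(md), where I is about the pivot and d = 0.33480 m.
I_cm = (2/3)mR² = 0.10118 kg·m², so I = I_cm + md² = 0.10118 + 0.15177 = 0.25295 kg·m².
L_eq = 0.25295/(1.354 × 0.33480) = 0.5580 m.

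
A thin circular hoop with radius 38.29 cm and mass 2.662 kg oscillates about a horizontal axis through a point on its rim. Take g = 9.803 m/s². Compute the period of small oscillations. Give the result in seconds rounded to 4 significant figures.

1.756 s

I_cm = mr² = 0.39028 kg·m². The pivot is at distance d = 0.3829 m from the centre of mass.
By the parallel-axis theorem, I = I_cm + md² = 0.39028 + 0.39028 = 0.78056 kg·m².
T = 2π√(I/(mgd)) = 2π√(0.78056/(2.662 × 9.803 × 0.3829)) = 1.756 s.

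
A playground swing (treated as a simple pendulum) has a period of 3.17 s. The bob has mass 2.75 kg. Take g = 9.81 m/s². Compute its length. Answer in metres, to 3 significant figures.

From T = 2π√(L/g), L = gT²/(4π²) = 9.81 × 3.170²/(4π²) = 2.50 m.

2.50 m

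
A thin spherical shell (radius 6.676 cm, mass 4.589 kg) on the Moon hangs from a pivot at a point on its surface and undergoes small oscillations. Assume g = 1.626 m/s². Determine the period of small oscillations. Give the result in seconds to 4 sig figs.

1.644 s

I_cm = (2/3)mr² = 0.013635 kg·m². The pivot is at distance d = 0.06676 m from the centre of mass.
By the parallel-axis theorem, I = I_cm + md² = 0.013635 + 0.020453 = 0.034088 kg·m².
T = 2π√(I/(mgd)) = 2π√(0.034088/(4.589 × 1.626 × 0.06676)) = 1.644 s.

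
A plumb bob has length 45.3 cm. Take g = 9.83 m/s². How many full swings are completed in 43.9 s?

T = 2π√(L/g) = 2π√(0.453/9.83) = 1.349 s.
Number of complete oscillations = ⌊43.9/1.349⌋ = ⌊32.55⌋ = 32.

32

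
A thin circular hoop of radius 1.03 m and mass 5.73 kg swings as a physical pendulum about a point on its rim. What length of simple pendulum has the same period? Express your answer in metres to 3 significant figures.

2.06 m

The equivalent simple-pendulum length is L_eq = I/(md), where I is about the pivot and d = 1.030 m.
I_cm = mR² = 6.079 kg·m², so I = I_cm + md² = 6.079 + 6.079 = 12.16 kg·m².
L_eq = 12.16/(5.73 × 1.030) = 2.06 m.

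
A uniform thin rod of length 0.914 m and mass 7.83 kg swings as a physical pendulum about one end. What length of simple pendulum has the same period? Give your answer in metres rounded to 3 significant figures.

The equivalent simple-pendulum length is L_eq = I/(md), where I is about the pivot and d = 0.4570 m.
I_cm = (1/12)mL² = 0.5451 kg·m², so I = I_cm + md² = 0.5451 + 1.635 = 2.180 kg·m².
L_eq = 2.180/(7.83 × 0.4570) = 0.609 m.

0.609 m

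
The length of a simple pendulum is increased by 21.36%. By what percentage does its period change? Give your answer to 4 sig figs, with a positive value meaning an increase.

10.16%

T ∝ √L, so T'/T = √(1.2136) = 1.1016.
Percentage change in T = (1.1016 − 1) × 100% = 10.16%.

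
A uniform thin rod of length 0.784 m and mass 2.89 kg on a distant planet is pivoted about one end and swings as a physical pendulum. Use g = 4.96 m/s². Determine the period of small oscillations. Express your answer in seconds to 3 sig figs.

2.04 s

For a physical pendulum T = 2π√(I/(mgd)), with d = 0.3920 m from pivot to centre of mass.
I_cm = mL²/12 = 2.89 × 0.784²/12 = 0.1480 kg·m²; I = I_cm + md² = 0.1480 + 2.89 × 0.3920² = 0.5921 kg·m².
T = 2π√(0.5921/(2.89 × 4.96 × 0.3920)) = 2.04 s.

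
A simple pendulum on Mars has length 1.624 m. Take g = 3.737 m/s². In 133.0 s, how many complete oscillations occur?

32

T = 2π√(L/g) = 2π√(1.624/3.737) = 4.1420 s.
Number of complete oscillations = ⌊133.0/4.1420⌋ = ⌊32.110⌋ = 32.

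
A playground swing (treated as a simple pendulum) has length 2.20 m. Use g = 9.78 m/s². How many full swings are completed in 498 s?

T = 2π√(L/g) = 2π√(2.20/9.78) = 2.980 s.
Number of complete oscillations = ⌊498/2.980⌋ = ⌊167.1⌋ = 167.

167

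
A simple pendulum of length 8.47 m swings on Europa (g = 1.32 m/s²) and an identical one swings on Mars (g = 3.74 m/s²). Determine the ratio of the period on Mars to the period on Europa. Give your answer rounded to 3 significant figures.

T ∝ 1/√g, so T₂/T₁ = √(g₁/g₂) = √(1.32/3.74) = 0.594.

0.594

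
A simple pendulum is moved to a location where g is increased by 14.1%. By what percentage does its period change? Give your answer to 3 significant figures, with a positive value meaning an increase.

-6.38%

T ∝ 1/√g, so T'/T = 1/√(1.141) = 0.9362.
Percentage change in T = (0.9362 − 1) × 100% = -6.38%.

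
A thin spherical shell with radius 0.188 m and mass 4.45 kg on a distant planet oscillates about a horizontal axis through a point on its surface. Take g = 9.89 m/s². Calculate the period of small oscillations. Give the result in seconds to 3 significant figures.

1.12 s

I_cm = (2/3)mr² = 0.1049 kg·m². The pivot is at distance d = 0.188 m from the centre of mass.
By the parallel-axis theorem, I = I_cm + md² = 0.1049 + 0.1573 = 0.2621 kg·m².
T = 2π√(I/(mgd)) = 2π√(0.2621/(4.45 × 9.89 × 0.188)) = 1.12 s.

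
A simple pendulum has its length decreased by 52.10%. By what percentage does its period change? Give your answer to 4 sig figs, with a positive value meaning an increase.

T ∝ √L, so T'/T = √(0.47900) = 0.69210.
Percentage change in T = (0.69210 − 1) × 100% = -30.79%.

-30.79%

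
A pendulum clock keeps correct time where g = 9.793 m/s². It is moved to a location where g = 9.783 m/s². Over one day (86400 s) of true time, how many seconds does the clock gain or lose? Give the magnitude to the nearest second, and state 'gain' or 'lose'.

lose 44 s

The clock's period scales as T ∝ 1/√g, so T'/T = √(9.793/9.783) = 1.00051.
In 86400 s of true time the clock registers 86400/1.00051 = 86355.9 s, so it loses 44 s.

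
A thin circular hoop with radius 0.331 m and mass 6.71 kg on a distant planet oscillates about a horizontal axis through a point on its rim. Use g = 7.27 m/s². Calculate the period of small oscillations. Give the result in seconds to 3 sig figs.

I_cm = mr² = 0.7352 kg·m². The pivot is at distance d = 0.331 m from the centre of mass.
By the parallel-axis theorem, I = I_cm + md² = 0.7352 + 0.7352 = 1.470 kg·m².
T = 2π√(I/(mgd)) = 2π√(1.470/(6.71 × 7.27 × 0.331)) = 1.90 s.

1.90 s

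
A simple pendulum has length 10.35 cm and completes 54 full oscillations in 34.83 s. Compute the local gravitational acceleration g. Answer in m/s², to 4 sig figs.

9.822 m/s²

T = 34.83/54 = 0.64500 s.
From T = 2π√(L/g), g = 4π²L/T² = 4π² × 0.1035/0.64500² = 9.822 m/s².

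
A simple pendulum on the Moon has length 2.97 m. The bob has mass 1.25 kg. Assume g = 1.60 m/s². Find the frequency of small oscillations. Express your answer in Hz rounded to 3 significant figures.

0.117 Hz

T = 2π√(L/g) = 2π√(2.97/1.60) = 8.560 s, so f = 1/T = 0.117 Hz.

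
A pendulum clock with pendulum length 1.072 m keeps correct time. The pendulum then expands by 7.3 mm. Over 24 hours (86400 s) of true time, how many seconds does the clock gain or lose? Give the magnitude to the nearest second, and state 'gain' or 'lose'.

T ∝ √L, so T'/T = √(1.07930/1.072) = 1.00340.
In 86400 s of true time the clock registers 86400/1.00340 = 86107.3 s, so it loses 293 s.

lose 293 s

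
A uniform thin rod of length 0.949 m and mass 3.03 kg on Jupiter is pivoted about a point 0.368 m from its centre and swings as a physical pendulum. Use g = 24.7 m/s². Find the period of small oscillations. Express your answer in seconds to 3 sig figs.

0.956 s

For a physical pendulum T = 2π√(I/(mgd)), with d = 0.3680 m from pivot to centre of mass.
I_cm = mL²/12 = 3.03 × 0.949²/12 = 0.2274 kg·m²; I = I_cm + md² = 0.2274 + 3.03 × 0.3680² = 0.6377 kg·m².
T = 2π√(0.6377/(3.03 × 24.7 × 0.3680)) = 0.956 s.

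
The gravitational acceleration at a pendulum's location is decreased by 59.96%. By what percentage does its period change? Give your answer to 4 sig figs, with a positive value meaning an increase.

T ∝ 1/√g, so T'/T = 1/√(0.40040) = 1.5803.
Percentage change in T = (1.5803 − 1) × 100% = 58.03%.

58.03%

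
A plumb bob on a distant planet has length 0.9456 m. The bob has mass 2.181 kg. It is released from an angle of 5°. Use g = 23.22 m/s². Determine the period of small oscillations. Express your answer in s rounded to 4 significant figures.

T = 2π√(L/g) = 2π√(0.9456/23.22) = 2π × 0.20180 = 1.268 s.

1.268 s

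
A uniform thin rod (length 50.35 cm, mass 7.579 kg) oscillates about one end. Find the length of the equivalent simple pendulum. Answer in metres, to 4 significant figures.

0.3357 m

The equivalent simple-pendulum length is L_eq = I/(md), where I is about the pivot and d = 0.25175 m.
I_cm = (1/12)mL² = 0.16011 kg·m², so I = I_cm + md² = 0.16011 + 0.48034 = 0.64046 kg·m².
L_eq = 0.64046/(7.579 × 0.25175) = 0.3357 m.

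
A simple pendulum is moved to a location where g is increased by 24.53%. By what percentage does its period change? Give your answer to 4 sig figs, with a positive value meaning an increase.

T ∝ 1/√g, so T'/T = 1/√(1.2453) = 0.89611.
Percentage change in T = (0.89611 − 1) × 100% = -10.39%.

-10.39%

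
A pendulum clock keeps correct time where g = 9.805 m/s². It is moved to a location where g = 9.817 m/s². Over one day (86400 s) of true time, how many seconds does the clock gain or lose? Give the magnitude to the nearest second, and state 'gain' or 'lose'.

gain 53 s

The clock's period scales as T ∝ 1/√g, so T'/T = √(9.805/9.817) = 0.999389.
In 86400 s of true time the clock registers 86400/0.999389 = 86452.9 s, so it gains 53 s.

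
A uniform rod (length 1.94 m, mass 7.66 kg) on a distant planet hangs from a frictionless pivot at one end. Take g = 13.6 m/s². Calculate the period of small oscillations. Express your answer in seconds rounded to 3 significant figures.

For a physical pendulum T = 2π√(I/(mgd)), with d = 0.9700 m from pivot to centre of mass.
I_cm = mL²/12 = 7.66 × 1.94²/12 = 2.402 kg·m²; I = I_cm + md² = 2.402 + 7.66 × 0.9700² = 9.610 kg·m².
T = 2π√(9.610/(7.66 × 13.6 × 0.9700)) = 1.94 s.

1.94 s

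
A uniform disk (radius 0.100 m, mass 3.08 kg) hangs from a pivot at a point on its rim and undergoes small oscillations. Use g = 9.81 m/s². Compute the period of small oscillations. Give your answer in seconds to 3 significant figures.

0.777 s

I_cm = ½mr² = 0.01540 kg·m². The pivot is at distance d = 0.100 m from the centre of mass.
By the parallel-axis theorem, I = I_cm + md² = 0.01540 + 0.03080 = 0.04620 kg·m².
T = 2π√(I/(mgd)) = 2π√(0.04620/(3.08 × 9.81 × 0.100)) = 0.777 s.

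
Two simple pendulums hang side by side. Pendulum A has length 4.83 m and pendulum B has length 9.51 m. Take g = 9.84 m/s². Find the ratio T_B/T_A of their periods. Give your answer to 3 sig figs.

1.40

T ∝ √L, so T_B/T_A = √(L_B/L_A) = √(9.51/4.83) = 1.40.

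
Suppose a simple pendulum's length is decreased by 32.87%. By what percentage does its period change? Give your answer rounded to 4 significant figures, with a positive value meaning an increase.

T ∝ √L, so T'/T = √(0.67130) = 0.81933.
Percentage change in T = (0.81933 − 1) × 100% = -18.07%.

-18.07%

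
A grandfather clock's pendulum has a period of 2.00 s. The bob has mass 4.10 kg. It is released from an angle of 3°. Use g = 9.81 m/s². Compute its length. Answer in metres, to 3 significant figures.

0.994 m

From T = 2π√(L/g), L = gT²/(4π²) = 9.81 × 2.000²/(4π²) = 0.994 m.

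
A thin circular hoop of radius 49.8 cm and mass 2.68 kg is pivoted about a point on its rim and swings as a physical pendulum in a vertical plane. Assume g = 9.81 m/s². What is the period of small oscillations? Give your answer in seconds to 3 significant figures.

I_cm = mr² = 0.6647 kg·m². The pivot is at distance d = 0.498 m from the centre of mass.
By the parallel-axis theorem, I = I_cm + md² = 0.6647 + 0.6647 = 1.329 kg·m².
T = 2π√(I/(mgd)) = 2π√(1.329/(2.68 × 9.81 × 0.498)) = 2.00 s.

2.00 s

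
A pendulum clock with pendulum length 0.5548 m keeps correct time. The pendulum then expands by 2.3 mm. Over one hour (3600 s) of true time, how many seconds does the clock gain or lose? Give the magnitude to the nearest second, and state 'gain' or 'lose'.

lose 7 s

T ∝ √L, so T'/T = √(0.55710/0.5548) = 1.00207.
In 3600 s of true time the clock registers 3600/1.00207 = 3592.6 s, so it loses 7 s.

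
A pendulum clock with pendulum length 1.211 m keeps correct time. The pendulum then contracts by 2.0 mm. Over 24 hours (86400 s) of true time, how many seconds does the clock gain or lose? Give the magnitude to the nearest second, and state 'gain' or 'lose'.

T ∝ √L, so T'/T = √(1.20900/1.211) = 0.999174.
In 86400 s of true time the clock registers 86400/0.999174 = 86471.4 s, so it gains 71 s.

gain 71 s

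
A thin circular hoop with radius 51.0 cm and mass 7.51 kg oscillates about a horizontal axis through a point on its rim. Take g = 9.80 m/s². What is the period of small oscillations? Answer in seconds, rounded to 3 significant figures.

2.03 s

I_cm = mr² = 1.953 kg·m². The pivot is at distance d = 0.510 m from the centre of mass.
By the parallel-axis theorem, I = I_cm + md² = 1.953 + 1.953 = 3.907 kg·m².
T = 2π√(I/(mgd)) = 2π√(3.907/(7.51 × 9.80 × 0.510)) = 2.03 s.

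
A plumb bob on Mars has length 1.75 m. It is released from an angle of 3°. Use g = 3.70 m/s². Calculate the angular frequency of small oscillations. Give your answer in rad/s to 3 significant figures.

1.45 rad/s

ω = √(g/L) = √(3.70/1.75) = 1.45 rad/s.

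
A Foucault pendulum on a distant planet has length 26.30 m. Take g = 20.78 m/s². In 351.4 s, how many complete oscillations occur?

49

T = 2π√(L/g) = 2π√(26.30/20.78) = 7.0686 s.
Number of complete oscillations = ⌊351.4/7.0686⌋ = ⌊49.713⌋ = 49.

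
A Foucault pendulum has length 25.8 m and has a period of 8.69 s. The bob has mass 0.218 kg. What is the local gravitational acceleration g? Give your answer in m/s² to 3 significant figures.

From T = 2π√(L/g), g = 4π²L/T² = 4π² × 25.8/8.690² = 13.5 m/s².

13.5 m/s²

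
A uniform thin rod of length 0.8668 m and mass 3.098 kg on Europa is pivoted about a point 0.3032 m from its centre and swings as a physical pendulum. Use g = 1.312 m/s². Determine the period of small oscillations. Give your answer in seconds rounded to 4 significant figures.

For a physical pendulum T = 2π√(I/(mgd)), with d = 0.30320 m from pivot to centre of mass.
I_cm = mL²/12 = 3.098 × 0.8668²/12 = 0.19397 kg·m²; I = I_cm + md² = 0.19397 + 3.098 × 0.30320² = 0.47877 kg·m².
T = 2π√(0.47877/(3.098 × 1.312 × 0.30320)) = 3.916 s.

3.916 s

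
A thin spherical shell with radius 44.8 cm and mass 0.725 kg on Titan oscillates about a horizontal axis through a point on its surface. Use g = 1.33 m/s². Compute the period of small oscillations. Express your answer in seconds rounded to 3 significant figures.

I_cm = (2/3)mr² = 0.09701 kg·m². The pivot is at distance d = 0.448 m from the centre of mass.
By the parallel-axis theorem, I = I_cm + md² = 0.09701 + 0.1455 = 0.2425 kg·m².
T = 2π√(I/(mgd)) = 2π√(0.2425/(0.725 × 1.33 × 0.448)) = 4.71 s.

4.71 s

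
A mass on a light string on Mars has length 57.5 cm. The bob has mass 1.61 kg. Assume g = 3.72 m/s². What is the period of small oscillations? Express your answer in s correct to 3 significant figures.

T = 2π√(L/g) = 2π√(0.575/3.72) = 2π × 0.3932 = 2.47 s.

2.47 s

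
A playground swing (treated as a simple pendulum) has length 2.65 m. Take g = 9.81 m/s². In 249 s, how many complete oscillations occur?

76

T = 2π√(L/g) = 2π√(2.65/9.81) = 3.266 s.
Number of complete oscillations = ⌊249/3.266⌋ = ⌊76.25⌋ = 76.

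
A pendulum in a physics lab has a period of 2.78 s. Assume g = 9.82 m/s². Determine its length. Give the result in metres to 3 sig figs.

From T = 2π√(L/g), L = gT²/(4π²) = 9.82 × 2.780²/(4π²) = 1.92 m.

1.92 m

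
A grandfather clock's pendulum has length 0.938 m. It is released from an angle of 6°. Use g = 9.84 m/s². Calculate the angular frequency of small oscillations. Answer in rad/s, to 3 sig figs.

3.24 rad/s

ω = √(g/L) = √(9.84/0.938) = 3.24 rad/s.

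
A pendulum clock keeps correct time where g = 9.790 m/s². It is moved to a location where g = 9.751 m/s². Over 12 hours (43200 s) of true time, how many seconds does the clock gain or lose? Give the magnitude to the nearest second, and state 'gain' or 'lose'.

lose 86 s

The clock's period scales as T ∝ 1/√g, so T'/T = √(9.790/9.751) = 1.00200.
In 43200 s of true time the clock registers 43200/1.00200 = 43113.9 s, so it loses 86 s.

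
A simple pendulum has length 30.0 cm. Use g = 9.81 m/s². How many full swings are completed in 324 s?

T = 2π√(L/g) = 2π√(0.300/9.81) = 1.099 s.
Number of complete oscillations = ⌊324/1.099⌋ = ⌊294.9⌋ = 294.

294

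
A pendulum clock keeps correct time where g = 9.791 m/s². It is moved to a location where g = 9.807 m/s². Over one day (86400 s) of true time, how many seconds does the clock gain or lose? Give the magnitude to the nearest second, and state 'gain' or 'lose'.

The clock's period scales as T ∝ 1/√g, so T'/T = √(9.791/9.807) = 0.999184.
In 86400 s of true time the clock registers 86400/0.999184 = 86470.6 s, so it gains 71 s.

gain 71 s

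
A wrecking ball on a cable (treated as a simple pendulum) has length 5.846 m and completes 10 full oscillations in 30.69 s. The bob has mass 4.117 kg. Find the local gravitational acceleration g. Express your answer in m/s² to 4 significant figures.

T = 30.69/10 = 3.0690 s.
From T = 2π√(L/g), g = 4π²L/T² = 4π² × 5.846/3.0690² = 24.50 m/s².

24.50 m/s²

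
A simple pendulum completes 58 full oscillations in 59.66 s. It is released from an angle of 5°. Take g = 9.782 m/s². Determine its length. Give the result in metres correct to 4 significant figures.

0.2622 m

T = 59.66/58 = 1.0286 s.
From T = 2π√(L/g), L = gT²/(4π²) = 9.782 × 1.0286²/(4π²) = 0.2622 m.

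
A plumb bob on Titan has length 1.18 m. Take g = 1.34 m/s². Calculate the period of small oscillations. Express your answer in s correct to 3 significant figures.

T = 2π√(L/g) = 2π√(1.18/1.34) = 2π × 0.9384 = 5.90 s.

5.90 s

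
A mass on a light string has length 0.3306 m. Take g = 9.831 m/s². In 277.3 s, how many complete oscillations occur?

T = 2π√(L/g) = 2π√(0.3306/9.831) = 1.1522 s.
Number of complete oscillations = ⌊277.3/1.1522⌋ = ⌊240.67⌋ = 240.

240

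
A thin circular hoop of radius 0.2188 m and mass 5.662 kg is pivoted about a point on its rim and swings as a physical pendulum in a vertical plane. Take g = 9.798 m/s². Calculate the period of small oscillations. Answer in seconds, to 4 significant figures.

1.328 s

I_cm = mr² = 0.27106 kg·m². The pivot is at distance d = 0.2188 m from the centre of mass.
By the parallel-axis theorem, I = I_cm + md² = 0.27106 + 0.27106 = 0.54212 kg·m².
T = 2π√(I/(mgd)) = 2π√(0.54212/(5.662 × 9.798 × 0.2188)) = 1.328 s.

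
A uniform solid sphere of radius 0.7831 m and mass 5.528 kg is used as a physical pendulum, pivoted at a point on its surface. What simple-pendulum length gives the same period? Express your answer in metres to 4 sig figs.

1.096 m

The equivalent simple-pendulum length is L_eq = I/(md), where I is about the pivot and d = 0.78310 m.
I_cm = (2/5)mR² = 1.3560 kg·m², so I = I_cm + md² = 1.3560 + 3.3900 = 4.7460 kg·m².
L_eq = 4.7460/(5.528 × 0.78310) = 1.096 m.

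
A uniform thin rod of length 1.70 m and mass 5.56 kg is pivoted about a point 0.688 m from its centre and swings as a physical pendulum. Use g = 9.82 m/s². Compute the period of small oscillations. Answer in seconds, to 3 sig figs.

2.04 s

For a physical pendulum T = 2π√(I/(mgd)), with d = 0.6880 m from pivot to centre of mass.
I_cm = mL²/12 = 5.56 × 1.70²/12 = 1.339 kg·m²; I = I_cm + md² = 1.339 + 5.56 × 0.6880² = 3.971 kg·m².
T = 2π√(3.971/(5.56 × 9.82 × 0.6880)) = 2.04 s.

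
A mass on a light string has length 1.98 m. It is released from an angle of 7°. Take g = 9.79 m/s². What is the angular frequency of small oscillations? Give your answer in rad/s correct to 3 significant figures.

ω = √(g/L) = √(9.79/1.98) = 2.22 rad/s.

2.22 rad/s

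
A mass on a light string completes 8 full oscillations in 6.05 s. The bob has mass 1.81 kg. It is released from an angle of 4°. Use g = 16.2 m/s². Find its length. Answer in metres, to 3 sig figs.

0.235 m

T = 6.05/8 = 0.7562 s.
From T = 2π√(L/g), L = gT²/(4π²) = 16.2 × 0.7562²/(4π²) = 0.235 m.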